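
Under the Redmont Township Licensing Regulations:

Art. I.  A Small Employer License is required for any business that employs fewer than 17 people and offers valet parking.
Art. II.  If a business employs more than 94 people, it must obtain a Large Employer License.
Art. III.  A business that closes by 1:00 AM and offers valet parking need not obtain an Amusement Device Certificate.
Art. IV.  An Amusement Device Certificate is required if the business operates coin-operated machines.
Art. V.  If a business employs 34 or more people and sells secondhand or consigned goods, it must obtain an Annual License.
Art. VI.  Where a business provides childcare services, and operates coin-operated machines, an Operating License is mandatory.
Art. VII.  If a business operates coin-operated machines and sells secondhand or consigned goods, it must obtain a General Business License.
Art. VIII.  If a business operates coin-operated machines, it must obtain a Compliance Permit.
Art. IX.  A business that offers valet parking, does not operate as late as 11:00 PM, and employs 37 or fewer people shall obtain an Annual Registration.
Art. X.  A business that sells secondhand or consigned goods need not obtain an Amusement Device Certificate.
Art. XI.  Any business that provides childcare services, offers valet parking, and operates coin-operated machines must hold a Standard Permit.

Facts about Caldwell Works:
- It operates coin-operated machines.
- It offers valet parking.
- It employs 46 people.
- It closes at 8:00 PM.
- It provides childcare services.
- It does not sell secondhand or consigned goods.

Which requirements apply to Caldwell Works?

Compliance Permit, Operating License, Standard Permit

Art. I. employees 46 ≥ 17; offers valet parking → Small Employer License not required.
Art. II. employees 46 ≤ 94 → Large Employer License not required.
Art. III. closes 8:00 PM, at/before 1:00 AM; offers valet parking → exempt from Amusement Device Certificate.
Art. IV. operates coin-operated machines → Amusement Device Certificate required.
Art. V. employees 46 ≥ 34; does not sell secondhand or consigned goods → Annual License not required.
Art. VI. provides childcare services; operates coin-operated machines → Operating License required.
Art. VII. operates coin-operated machines; does not sell secondhand or consigned goods → General Business License not required.
Art. VIII. operates coin-operated machines → Compliance Permit required.
Art. IX. offers valet parking; closes 8:00 PM, at/before 11:00 PM; employees 46 > 37 → Annual Registration not required.
Art. X. does not sell secondhand or consigned goods → Amusement Device Certificate exemption does not apply.
Art. XI. provides childcare services; offers valet parking; operates coin-operated machines → Standard Permit required.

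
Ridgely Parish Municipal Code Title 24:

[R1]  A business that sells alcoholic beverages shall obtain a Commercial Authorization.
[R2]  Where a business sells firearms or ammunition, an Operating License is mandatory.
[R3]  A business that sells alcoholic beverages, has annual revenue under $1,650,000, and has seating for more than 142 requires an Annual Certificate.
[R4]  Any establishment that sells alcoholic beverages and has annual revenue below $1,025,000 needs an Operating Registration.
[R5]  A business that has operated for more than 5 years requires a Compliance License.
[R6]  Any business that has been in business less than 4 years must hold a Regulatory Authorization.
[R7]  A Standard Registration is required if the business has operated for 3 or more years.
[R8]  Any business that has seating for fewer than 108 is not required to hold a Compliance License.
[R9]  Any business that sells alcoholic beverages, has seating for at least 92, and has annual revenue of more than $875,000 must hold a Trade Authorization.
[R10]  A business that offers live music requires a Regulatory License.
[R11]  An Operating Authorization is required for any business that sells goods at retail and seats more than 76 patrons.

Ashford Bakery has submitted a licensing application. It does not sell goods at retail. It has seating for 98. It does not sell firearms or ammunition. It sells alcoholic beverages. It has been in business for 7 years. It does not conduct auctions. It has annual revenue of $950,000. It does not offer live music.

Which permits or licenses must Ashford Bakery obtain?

Commercial Authorization, Operating Registration, Standard Registration, Trade Authorization

[R1] sells alcoholic beverages → Commercial Authorization required.
[R2] does not sell firearms or ammunition → Operating License not required.
[R3] sells alcoholic beverages; revenue $950,000 < $1,650,000; seating 98 ≤ 142 → Annual Certificate not required.
[R4] sells alcoholic beverages; revenue $950,000 < $1,025,000 → Operating Registration required.
[R5] years in business 7 > 5 → Compliance License required.
[R6] years in business 7 ≥ 4 → Regulatory Authorization not required.
[R7] years in business 7 ≥ 3 → Standard Registration required.
[R8] seating 98 < 108 → exempt from Compliance License.
[R9] sells alcoholic beverages; seating 98 ≥ 92; revenue $950,000 > $875,000 → Trade Authorization required.
[R10] does not offer live music → Regulatory License not required.
[R11] does not sell goods at retail; seating 98 > 76 → Operating Authorization not required.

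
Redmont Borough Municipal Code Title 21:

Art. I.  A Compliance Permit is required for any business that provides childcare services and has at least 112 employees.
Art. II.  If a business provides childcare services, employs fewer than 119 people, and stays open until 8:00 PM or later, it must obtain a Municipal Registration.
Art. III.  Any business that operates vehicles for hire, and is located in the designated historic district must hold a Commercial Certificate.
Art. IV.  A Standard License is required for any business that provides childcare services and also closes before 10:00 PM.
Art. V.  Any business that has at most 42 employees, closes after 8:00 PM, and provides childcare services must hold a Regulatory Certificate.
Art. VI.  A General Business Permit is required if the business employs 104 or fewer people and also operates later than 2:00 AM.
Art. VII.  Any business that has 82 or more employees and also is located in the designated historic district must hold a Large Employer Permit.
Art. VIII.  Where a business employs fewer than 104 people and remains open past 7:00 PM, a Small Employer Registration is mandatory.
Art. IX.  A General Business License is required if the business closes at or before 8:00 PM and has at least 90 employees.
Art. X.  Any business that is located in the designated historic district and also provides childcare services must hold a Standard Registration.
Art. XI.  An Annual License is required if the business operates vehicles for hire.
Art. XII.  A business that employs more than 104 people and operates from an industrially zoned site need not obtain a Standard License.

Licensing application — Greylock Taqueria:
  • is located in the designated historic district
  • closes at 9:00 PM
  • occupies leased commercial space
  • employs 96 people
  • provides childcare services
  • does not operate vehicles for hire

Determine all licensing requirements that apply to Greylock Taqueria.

Large Employer Permit, Municipal Registration, Small Employer Registration, Standard License, Standard Registration

Art. I. provides childcare services; employees 96 < 112 → Compliance Permit not required.
Art. II. provides childcare services; employees 96 < 119; closes 9:00 PM, after 8:00 PM → Municipal Registration required.
Art. III. does not operate vehicles for hire; is located in the designated historic district → Commercial Certificate not required.
Art. IV. provides childcare services; closes 9:00 PM, at/before 10:00 PM → Standard License required.
Art. V. employees 96 > 42; closes 9:00 PM, after 8:00 PM; provides childcare services → Regulatory Certificate not required.
Art. VI. employees 96 ≤ 104; closes 9:00 PM, at/before 2:00 AM → General Business Permit not required.
Art. VII. employees 96 ≥ 82; is located in the designated historic district → Large Employer Permit required.
Art. VIII. employees 96 < 104; closes 9:00 PM, after 7:00 PM → Small Employer Registration required.
Art. IX. closes 9:00 PM, after 8:00 PM; employees 96 ≥ 90 → General Business License not required.
Art. X. is located in the designated historic district; provides childcare services → Standard Registration required.
Art. XI. does not operate vehicles for hire → Annual License not required.
Art. XII. employees 96 ≤ 104; occupies leased commercial space (not: operates from an industrially zoned site) → Standard License exemption does not apply.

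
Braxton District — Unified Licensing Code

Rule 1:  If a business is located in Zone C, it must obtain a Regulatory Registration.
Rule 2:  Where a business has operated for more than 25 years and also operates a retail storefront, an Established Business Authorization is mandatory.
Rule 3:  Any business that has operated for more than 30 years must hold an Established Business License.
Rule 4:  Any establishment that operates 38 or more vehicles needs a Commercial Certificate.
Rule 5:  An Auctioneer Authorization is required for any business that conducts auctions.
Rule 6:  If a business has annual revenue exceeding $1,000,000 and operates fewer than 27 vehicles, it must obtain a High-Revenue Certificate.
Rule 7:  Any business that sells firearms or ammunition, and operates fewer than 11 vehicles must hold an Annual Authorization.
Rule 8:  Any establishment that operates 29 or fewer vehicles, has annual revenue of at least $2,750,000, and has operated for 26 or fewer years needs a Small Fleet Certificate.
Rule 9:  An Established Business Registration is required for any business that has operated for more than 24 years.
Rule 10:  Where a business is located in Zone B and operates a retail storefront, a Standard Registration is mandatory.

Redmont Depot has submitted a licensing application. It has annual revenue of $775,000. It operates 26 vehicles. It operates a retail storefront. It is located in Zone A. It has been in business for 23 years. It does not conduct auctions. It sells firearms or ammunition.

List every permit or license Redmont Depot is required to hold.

Rule 1: is located in Zone A (not: is located in Zone C) → Regulatory Registration not required.
Rule 2: years in business 23 ≤ 25; operates a retail storefront → Established Business Authorization not required.
Rule 3: years in business 23 ≤ 30 → Established Business License not required.
Rule 4: vehicles 26 < 38 → Commercial Certificate not required.
Rule 5: does not conduct auctions → Auctioneer Authorization not required.
Rule 6: revenue $775,000 ≤ $1,000,000; vehicles 26 < 27 → High-Revenue Certificate not required.
Rule 7: sells firearms or ammunition; vehicles 26 ≥ 11 → Annual Authorization not required.
Rule 8: vehicles 26 ≤ 29; revenue $775,000 < $2,750,000; years in business 23 ≤ 26 → Small Fleet Certificate not required.
Rule 9: years in business 23 ≤ 24 → Established Business Registration not required.
Rule 10: is located in Zone A (not: is located in Zone B); operates a retail storefront → Standard Registration not required.

None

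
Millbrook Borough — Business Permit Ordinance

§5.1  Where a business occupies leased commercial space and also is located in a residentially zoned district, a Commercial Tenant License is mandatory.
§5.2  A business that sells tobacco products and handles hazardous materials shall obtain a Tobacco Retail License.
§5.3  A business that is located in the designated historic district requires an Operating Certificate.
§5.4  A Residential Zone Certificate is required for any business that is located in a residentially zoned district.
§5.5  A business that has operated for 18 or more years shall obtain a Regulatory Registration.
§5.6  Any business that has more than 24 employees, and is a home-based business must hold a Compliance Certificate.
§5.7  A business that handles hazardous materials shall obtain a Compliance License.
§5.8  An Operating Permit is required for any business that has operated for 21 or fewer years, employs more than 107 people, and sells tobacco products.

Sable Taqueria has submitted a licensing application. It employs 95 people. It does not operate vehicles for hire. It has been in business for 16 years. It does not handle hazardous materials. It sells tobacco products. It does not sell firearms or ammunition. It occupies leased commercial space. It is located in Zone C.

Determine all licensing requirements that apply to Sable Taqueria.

§5.1 occupies leased commercial space; is located in Zone C (not: is located in a residentially zoned district) → Commercial Tenant License not required.
§5.2 sells tobacco products; does not handle hazardous materials → Tobacco Retail License not required.
§5.3 is located in Zone C (not: is located in the designated historic district) → Operating Certificate not required.
§5.4 is located in Zone C (not: is located in a residentially zoned district) → Residential Zone Certificate not required.
§5.5 years in business 16 < 18 → Regulatory Registration not required.
§5.6 employees 95 > 24; occupies leased commercial space (not: is a home-based business) → Compliance Certificate not required.
§5.7 does not handle hazardous materials → Compliance License not required.
§5.8 years in business 16 ≤ 21; employees 95 ≤ 107; sells tobacco products → Operating Permit not required.

None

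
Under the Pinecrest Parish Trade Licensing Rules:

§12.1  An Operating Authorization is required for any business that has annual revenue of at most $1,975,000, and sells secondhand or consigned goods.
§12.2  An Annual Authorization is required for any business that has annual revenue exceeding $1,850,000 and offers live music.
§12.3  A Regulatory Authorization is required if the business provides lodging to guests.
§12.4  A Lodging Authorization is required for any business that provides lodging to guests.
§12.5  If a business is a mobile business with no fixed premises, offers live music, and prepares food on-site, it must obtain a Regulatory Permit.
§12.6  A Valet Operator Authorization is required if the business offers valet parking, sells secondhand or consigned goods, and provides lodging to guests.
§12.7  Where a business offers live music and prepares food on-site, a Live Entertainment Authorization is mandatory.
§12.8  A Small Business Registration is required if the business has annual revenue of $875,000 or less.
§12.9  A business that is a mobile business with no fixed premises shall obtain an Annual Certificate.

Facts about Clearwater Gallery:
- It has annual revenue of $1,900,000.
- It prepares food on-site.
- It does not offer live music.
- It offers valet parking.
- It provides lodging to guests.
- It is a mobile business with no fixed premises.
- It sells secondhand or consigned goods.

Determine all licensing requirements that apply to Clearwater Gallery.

Annual Certificate, Lodging Authorization, Operating Authorization, Regulatory Authorization, Valet Operator Authorization

§12.1 revenue $1,900,000 ≤ $1,975,000; sells secondhand or consigned goods → Operating Authorization required.
§12.2 revenue $1,900,000 > $1,850,000; does not offer live music → Annual Authorization not required.
§12.3 provides lodging to guests → Regulatory Authorization required.
§12.4 provides lodging to guests → Lodging Authorization required.
§12.5 is a mobile business with no fixed premises; does not offer live music; prepares food on-site → Regulatory Permit not required.
§12.6 offers valet parking; sells secondhand or consigned goods; provides lodging to guests → Valet Operator Authorization required.
§12.7 does not offer live music; prepares food on-site → Live Entertainment Authorization not required.
§12.8 revenue $1,900,000 > $875,000 → Small Business Registration not required.
§12.9 is a mobile business with no fixed premises → Annual Certificate required.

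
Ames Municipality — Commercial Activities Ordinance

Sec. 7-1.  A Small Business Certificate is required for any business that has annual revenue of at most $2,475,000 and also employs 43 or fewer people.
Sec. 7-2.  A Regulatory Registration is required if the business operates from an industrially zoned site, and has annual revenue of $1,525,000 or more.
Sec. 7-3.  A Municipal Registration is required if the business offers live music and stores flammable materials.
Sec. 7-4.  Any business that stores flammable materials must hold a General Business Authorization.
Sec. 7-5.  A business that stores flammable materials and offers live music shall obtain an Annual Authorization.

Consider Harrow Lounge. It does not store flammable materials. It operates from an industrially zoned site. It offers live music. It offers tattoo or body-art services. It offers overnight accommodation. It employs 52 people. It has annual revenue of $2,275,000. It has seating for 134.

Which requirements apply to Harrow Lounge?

Regulatory Registration

Sec. 7-1. revenue $2,275,000 ≤ $2,475,000; employees 52 > 43 → Small Business Certificate not required.
Sec. 7-2. operates from an industrially zoned site; revenue $2,275,000 ≥ $1,525,000 → Regulatory Registration required.
Sec. 7-3. offers live music; does not store flammable materials → Municipal Registration not required.
Sec. 7-4. does not store flammable materials → General Business Authorization not required.
Sec. 7-5. does not store flammable materials; offers live music → Annual Authorization not required.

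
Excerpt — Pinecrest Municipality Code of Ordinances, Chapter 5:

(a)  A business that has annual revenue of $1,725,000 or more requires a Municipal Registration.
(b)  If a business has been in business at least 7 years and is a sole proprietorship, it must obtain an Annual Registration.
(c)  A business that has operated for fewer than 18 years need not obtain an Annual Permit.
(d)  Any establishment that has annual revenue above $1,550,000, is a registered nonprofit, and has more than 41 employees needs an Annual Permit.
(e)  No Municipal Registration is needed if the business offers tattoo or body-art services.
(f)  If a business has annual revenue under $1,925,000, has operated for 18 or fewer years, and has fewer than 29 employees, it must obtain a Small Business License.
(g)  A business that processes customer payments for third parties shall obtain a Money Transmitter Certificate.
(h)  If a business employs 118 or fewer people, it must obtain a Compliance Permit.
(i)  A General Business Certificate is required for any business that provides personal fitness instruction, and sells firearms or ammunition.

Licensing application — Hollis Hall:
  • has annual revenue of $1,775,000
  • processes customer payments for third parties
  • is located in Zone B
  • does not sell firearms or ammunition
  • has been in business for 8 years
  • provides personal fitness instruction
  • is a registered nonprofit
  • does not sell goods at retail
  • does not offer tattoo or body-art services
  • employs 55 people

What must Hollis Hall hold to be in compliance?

Compliance Permit, Money Transmitter Certificate, Municipal Registration

(a) revenue $1,775,000 ≥ $1,725,000 → Municipal Registration required.
(b) years in business 8 ≥ 7; is a registered nonprofit (not: is a sole proprietorship) → Annual Registration not required.
(c) years in business 8 < 18 → exempt from Annual Permit.
(d) revenue $1,775,000 > $1,550,000; is a registered nonprofit; employees 55 > 41 → Annual Permit required.
(e) does not offer tattoo or body-art services → Municipal Registration exemption does not apply.
(f) revenue $1,775,000 < $1,925,000; years in business 8 ≤ 18; employees 55 ≥ 29 → Small Business License not required.
(g) processes customer payments for third parties → Money Transmitter Certificate required.
(h) employees 55 ≤ 118 → Compliance Permit required.
(i) provides personal fitness instruction; does not sell firearms or ammunition → General Business Certificate not required.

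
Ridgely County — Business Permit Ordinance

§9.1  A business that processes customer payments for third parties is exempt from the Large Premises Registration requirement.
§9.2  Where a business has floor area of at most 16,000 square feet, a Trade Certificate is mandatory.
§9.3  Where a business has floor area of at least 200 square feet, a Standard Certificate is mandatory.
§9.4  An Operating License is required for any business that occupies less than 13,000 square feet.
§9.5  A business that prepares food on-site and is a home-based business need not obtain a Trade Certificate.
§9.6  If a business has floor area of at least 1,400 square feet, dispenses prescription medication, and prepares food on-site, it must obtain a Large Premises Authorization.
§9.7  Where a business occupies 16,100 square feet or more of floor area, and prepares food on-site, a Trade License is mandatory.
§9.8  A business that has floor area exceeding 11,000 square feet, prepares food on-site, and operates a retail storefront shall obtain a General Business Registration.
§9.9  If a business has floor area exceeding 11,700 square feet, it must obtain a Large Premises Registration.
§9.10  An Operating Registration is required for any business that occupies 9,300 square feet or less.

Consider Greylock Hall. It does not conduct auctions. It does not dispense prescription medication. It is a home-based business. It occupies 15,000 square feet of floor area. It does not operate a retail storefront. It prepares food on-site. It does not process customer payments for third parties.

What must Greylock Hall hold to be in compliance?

Large Premises Registration, Standard Certificate

§9.1 does not process customer payments for third parties → Large Premises Registration exemption does not apply.
§9.2 floor area 15,000 square feet ≤ 16,000 square feet → Trade Certificate required.
§9.3 floor area 15,000 square feet ≥ 200 square feet → Standard Certificate required.
§9.4 floor area 15,000 square feet ≥ 13,000 square feet → Operating License not required.
§9.5 prepares food on-site; is a home-based business → exempt from Trade Certificate.
§9.6 floor area 15,000 square feet ≥ 1,400 square feet; does not dispense prescription medication; prepares food on-site → Large Premises Authorization not required.
§9.7 floor area 15,000 square feet < 16,100 square feet; prepares food on-site → Trade License not required.
§9.8 floor area 15,000 square feet > 11,000 square feet; prepares food on-site; does not operate a retail storefront → General Business Registration not required.
§9.9 floor area 15,000 square feet > 11,700 square feet → Large Premises Registration required.
§9.10 floor area 15,000 square feet > 9,300 square feet → Operating Registration not required.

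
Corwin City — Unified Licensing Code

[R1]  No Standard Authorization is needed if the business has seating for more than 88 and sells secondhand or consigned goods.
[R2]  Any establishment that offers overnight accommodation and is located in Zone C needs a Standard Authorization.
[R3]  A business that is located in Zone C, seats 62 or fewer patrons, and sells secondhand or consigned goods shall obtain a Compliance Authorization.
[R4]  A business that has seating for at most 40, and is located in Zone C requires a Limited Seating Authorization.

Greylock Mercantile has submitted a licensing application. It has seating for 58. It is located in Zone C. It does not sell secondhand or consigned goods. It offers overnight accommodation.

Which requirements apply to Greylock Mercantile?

[R1] seating 58 ≤ 88; does not sell secondhand or consigned goods → Standard Authorization exemption does not apply.
[R2] offers overnight accommodation; is located in Zone C → Standard Authorization required.
[R3] is located in Zone C; seating 58 ≤ 62; does not sell secondhand or consigned goods → Compliance Authorization not required.
[R4] seating 58 > 40; is located in Zone C → Limited Seating Authorization not required.

Standard Authorization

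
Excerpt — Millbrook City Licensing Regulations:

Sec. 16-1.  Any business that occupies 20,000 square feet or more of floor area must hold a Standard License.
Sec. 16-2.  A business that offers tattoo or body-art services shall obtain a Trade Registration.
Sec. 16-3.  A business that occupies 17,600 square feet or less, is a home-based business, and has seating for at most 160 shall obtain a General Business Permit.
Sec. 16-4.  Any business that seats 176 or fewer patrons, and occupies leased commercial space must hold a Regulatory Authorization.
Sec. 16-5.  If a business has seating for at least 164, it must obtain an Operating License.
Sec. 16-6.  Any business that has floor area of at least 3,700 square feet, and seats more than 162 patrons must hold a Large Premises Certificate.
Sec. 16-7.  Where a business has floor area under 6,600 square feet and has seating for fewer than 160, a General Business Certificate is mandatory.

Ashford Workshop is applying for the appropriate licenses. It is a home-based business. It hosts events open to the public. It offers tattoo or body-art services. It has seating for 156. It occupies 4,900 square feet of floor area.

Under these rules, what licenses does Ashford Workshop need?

General Business Certificate, General Business Permit, Trade Registration

Sec. 16-1. floor area 4,900 square feet < 20,000 square feet → Standard License not required.
Sec. 16-2. offers tattoo or body-art services → Trade Registration required.
Sec. 16-3. floor area 4,900 square feet ≤ 17,600 square feet; is a home-based business; seating 156 ≤ 160 → General Business Permit required.
Sec. 16-4. seating 156 ≤ 176; is a home-based business (not: occupies leased commercial space) → Regulatory Authorization not required.
Sec. 16-5. seating 156 < 164 → Operating License not required.
Sec. 16-6. floor area 4,900 square feet ≥ 3,700 square feet; seating 156 ≤ 162 → Large Premises Certificate not required.
Sec. 16-7. floor area 4,900 square feet < 6,600 square feet; seating 156 < 160 → General Business Certificate required.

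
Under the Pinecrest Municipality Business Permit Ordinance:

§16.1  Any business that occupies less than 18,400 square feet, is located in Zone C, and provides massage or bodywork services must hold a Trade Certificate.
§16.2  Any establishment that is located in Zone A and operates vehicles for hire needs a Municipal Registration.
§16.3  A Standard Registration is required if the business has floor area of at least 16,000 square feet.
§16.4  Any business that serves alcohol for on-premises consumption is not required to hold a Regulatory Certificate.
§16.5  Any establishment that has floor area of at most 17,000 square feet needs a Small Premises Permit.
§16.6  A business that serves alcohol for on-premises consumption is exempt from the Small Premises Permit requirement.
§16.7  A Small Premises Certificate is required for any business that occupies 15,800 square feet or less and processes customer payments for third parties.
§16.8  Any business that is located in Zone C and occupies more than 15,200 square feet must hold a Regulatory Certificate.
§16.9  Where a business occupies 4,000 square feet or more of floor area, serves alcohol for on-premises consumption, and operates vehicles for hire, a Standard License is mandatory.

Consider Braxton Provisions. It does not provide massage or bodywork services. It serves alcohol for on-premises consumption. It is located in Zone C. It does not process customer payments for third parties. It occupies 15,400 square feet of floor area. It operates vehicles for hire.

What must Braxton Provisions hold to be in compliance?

Standard License

§16.1 floor area 15,400 square feet < 18,400 square feet; is located in Zone C; does not provide massage or bodywork services → Trade Certificate not required.
§16.2 is located in Zone C (not: is located in Zone A); operates vehicles for hire → Municipal Registration not required.
§16.3 floor area 15,400 square feet < 16,000 square feet → Standard Registration not required.
§16.4 serves alcohol for on-premises consumption → exempt from Regulatory Certificate.
§16.5 floor area 15,400 square feet ≤ 17,000 square feet → Small Premises Permit required.
§16.6 serves alcohol for on-premises consumption → exempt from Small Premises Permit.
§16.7 floor area 15,400 square feet ≤ 15,800 square feet; does not process customer payments for third parties → Small Premises Certificate not required.
§16.8 is located in Zone C; floor area 15,400 square feet > 15,200 square feet → Regulatory Certificate required.
§16.9 floor area 15,400 square feet ≥ 4,000 square feet; serves alcohol for on-premises consumption; operates vehicles for hire → Standard License required.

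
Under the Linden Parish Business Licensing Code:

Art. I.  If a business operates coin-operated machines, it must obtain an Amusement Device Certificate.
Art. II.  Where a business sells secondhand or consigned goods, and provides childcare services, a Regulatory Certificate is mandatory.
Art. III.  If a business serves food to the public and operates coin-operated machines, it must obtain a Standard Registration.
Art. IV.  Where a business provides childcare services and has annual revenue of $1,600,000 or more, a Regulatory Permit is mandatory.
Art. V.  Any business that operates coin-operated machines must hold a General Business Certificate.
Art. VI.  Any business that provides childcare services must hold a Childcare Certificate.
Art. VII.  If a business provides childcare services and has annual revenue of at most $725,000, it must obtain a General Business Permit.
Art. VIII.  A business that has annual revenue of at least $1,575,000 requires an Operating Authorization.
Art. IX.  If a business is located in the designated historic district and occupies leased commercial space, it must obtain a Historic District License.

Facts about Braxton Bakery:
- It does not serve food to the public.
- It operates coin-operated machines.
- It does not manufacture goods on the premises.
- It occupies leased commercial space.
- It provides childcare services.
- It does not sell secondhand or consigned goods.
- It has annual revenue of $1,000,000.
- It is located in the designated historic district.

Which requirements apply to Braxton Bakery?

Amusement Device Certificate, Childcare Certificate, General Business Certificate, Historic District License

Art. I. operates coin-operated machines → Amusement Device Certificate required.
Art. II. does not sell secondhand or consigned goods; provides childcare services → Regulatory Certificate not required.
Art. III. does not serve food to the public; operates coin-operated machines → Standard Registration not required.
Art. IV. provides childcare services; revenue $1,000,000 < $1,600,000 → Regulatory Permit not required.
Art. V. operates coin-operated machines → General Business Certificate required.
Art. VI. provides childcare services → Childcare Certificate required.
Art. VII. provides childcare services; revenue $1,000,000 > $725,000 → General Business Permit not required.
Art. VIII. revenue $1,000,000 < $1,575,000 → Operating Authorization not required.
Art. IX. is located in the designated historic district; occupies leased commercial space → Historic District License required.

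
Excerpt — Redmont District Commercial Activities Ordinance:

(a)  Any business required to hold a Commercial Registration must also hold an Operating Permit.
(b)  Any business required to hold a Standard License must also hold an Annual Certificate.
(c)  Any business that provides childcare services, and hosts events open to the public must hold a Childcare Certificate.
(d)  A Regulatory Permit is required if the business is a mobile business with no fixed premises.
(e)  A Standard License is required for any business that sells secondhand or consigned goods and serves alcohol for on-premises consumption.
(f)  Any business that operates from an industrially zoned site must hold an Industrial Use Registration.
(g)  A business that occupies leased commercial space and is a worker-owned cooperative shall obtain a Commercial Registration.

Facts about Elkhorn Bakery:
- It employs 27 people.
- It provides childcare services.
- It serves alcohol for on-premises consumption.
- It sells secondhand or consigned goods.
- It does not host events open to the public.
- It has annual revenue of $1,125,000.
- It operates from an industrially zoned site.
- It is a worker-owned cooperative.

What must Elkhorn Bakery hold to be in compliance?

(a) Commercial Registration is not required → no effect.
(b) Standard License is required → Annual Certificate also required.
(c) provides childcare services; does not host events open to the public → Childcare Certificate not required.
(d) operates from an industrially zoned site (not: is a mobile business with no fixed premises) → Regulatory Permit not required.
(e) sells secondhand or consigned goods; serves alcohol for on-premises consumption → Standard License required.
(f) operates from an industrially zoned site → Industrial Use Registration required.
(g) operates from an industrially zoned site (not: occupies leased commercial space); is a worker-owned cooperative → Commercial Registration not required.

Annual Certificate, Industrial Use Registration, Standard License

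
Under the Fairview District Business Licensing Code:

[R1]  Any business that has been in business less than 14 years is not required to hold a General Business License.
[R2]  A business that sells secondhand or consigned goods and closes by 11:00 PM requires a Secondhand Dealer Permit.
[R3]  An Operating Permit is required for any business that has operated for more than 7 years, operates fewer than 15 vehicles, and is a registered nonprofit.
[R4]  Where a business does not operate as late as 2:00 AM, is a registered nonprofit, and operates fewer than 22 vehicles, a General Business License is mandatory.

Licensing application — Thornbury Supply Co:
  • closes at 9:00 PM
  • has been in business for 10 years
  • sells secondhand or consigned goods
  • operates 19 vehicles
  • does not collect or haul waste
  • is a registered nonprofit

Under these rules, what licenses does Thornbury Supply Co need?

Secondhand Dealer Permit

[R1] years in business 10 < 14 → exempt from General Business License.
[R2] sells secondhand or consigned goods; closes 9:00 PM, at/before 11:00 PM → Secondhand Dealer Permit required.
[R3] years in business 10 > 7; vehicles 19 ≥ 15; is a registered nonprofit → Operating Permit not required.
[R4] closes 9:00 PM, at/before 2:00 AM; is a registered nonprofit; vehicles 19 < 22 → General Business License required.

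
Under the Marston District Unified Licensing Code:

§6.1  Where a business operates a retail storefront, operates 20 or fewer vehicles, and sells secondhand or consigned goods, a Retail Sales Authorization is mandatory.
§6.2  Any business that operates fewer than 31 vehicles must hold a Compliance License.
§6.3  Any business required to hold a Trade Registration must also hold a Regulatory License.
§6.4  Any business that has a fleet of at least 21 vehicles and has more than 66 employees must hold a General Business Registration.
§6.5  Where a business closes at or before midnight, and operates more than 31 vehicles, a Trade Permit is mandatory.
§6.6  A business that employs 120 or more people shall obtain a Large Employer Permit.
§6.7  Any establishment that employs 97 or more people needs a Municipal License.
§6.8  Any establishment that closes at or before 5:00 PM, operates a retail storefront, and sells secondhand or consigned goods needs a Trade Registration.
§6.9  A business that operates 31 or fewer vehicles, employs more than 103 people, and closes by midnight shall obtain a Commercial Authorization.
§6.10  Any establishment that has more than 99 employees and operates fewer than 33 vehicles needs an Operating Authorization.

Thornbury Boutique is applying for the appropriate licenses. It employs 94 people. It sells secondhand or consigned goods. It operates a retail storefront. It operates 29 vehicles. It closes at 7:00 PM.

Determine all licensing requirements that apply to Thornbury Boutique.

§6.1 operates a retail storefront; vehicles 29 > 20; sells secondhand or consigned goods → Retail Sales Authorization not required.
§6.2 vehicles 29 < 31 → Compliance License required.
§6.3 Trade Registration is not required → no effect.
§6.4 vehicles 29 ≥ 21; employees 94 > 66 → General Business Registration required.
§6.5 closes 7:00 PM, at/before midnight; vehicles 29 ≤ 31 → Trade Permit not required.
§6.6 employees 94 < 120 → Large Employer Permit not required.
§6.7 employees 94 < 97 → Municipal License not required.
§6.8 closes 7:00 PM, after 5:00 PM; operates a retail storefront; sells secondhand or consigned goods → Trade Registration not required.
§6.9 vehicles 29 ≤ 31; employees 94 ≤ 103; closes 7:00 PM, at/before midnight → Commercial Authorization not required.
§6.10 employees 94 ≤ 99; vehicles 29 < 33 → Operating Authorization not required.

Compliance License, General Business Registration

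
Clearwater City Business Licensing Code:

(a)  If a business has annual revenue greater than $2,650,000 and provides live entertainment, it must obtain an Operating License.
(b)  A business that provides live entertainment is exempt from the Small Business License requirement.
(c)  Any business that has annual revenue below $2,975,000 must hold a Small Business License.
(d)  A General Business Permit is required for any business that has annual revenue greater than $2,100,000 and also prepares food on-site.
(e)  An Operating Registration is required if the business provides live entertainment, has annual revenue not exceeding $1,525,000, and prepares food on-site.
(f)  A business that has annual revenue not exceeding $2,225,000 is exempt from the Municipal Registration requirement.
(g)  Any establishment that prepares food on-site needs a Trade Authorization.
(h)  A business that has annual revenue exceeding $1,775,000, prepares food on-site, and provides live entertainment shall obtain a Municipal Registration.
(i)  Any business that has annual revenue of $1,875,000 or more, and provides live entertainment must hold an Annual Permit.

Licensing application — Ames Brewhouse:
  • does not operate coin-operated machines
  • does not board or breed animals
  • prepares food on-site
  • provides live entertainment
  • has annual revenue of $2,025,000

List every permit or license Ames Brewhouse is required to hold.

Annual Permit, Trade Authorization

(a) revenue $2,025,000 ≤ $2,650,000; provides live entertainment → Operating License not required.
(b) provides live entertainment → exempt from Small Business License.
(c) revenue $2,025,000 < $2,975,000 → Small Business License required.
(d) revenue $2,025,000 ≤ $2,100,000; prepares food on-site → General Business Permit not required.
(e) provides live entertainment; revenue $2,025,000 > $1,525,000; prepares food on-site → Operating Registration not required.
(f) revenue $2,025,000 ≤ $2,225,000 → exempt from Municipal Registration.
(g) prepares food on-site → Trade Authorization required.
(h) revenue $2,025,000 > $1,775,000; prepares food on-site; provides live entertainment → Municipal Registration required.
(i) revenue $2,025,000 ≥ $1,875,000; provides live entertainment → Annual Permit required.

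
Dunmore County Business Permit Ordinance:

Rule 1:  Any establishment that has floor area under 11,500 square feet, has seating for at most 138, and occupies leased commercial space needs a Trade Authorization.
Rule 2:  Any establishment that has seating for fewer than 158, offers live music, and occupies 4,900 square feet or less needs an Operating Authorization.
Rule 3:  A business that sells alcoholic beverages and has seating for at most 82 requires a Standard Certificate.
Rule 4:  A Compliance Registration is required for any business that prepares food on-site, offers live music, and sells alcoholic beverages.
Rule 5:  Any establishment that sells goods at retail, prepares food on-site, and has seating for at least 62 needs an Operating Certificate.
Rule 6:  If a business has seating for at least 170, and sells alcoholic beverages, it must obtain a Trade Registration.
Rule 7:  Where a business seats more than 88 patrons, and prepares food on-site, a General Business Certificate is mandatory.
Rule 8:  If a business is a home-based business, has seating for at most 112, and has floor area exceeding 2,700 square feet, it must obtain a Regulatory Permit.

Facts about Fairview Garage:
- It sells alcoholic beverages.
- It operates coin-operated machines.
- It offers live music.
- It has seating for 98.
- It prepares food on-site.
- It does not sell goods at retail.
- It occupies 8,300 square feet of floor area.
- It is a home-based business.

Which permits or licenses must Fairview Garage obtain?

Compliance Registration, General Business Certificate, Regulatory Permit

Rule 1: floor area 8,300 square feet < 11,500 square feet; seating 98 ≤ 138; is a home-based business (not: occupies leased commercial space) → Trade Authorization not required.
Rule 2: seating 98 < 158; offers live music; floor area 8,300 square feet > 4,900 square feet → Operating Authorization not required.
Rule 3: sells alcoholic beverages; seating 98 > 82 → Standard Certificate not required.
Rule 4: prepares food on-site; offers live music; sells alcoholic beverages → Compliance Registration required.
Rule 5: does not sell goods at retail; prepares food on-site; seating 98 ≥ 62 → Operating Certificate not required.
Rule 6: seating 98 < 170; sells alcoholic beverages → Trade Registration not required.
Rule 7: seating 98 > 88; prepares food on-site → General Business Certificate required.
Rule 8: is a home-based business; seating 98 ≤ 112; floor area 8,300 square feet > 2,700 square feet → Regulatory Permit required.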